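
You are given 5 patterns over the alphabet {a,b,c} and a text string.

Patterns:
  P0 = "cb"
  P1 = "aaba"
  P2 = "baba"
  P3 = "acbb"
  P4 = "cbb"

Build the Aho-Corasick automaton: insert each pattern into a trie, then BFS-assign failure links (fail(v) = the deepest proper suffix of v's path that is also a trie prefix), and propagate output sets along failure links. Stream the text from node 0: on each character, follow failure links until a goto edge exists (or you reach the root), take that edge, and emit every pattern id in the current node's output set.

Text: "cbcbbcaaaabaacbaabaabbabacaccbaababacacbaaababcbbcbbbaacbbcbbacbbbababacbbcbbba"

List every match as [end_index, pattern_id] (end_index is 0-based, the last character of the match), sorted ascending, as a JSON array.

Build automaton:
Trie nodes:
  n0 'ε': a→3 b→7 c→1
  n1 'c': b→2
  n2 'cb': b→14  [P0 ends]
  n3 'a': a→4 c→11
  n4 'aa': b→5
  n5 'aab': a→6
  n6 'aaba': ·  [P1 ends]
  n7 'b': a→8
  n8 'ba': b→9
  n9 'bab': a→10
  n10 'baba': ·  [P2 ends]
  n11 'ac': b→12
  n12 'acb': b→13
  n13 'acbb': ·  [P3 ends]
  n14 'cbb': ·  [P4 ends]

BFS fail/out derivation:
  fail(1) 'c': from fail(0)=0 chase 'c': 0 ⇒ 0;  out=∅∪out(0)=∅
  fail(3) 'a': from fail(0)=0 chase 'a': 0 ⇒ 0;  out=∅∪out(0)=∅
  fail(7) 'b': from fail(0)=0 chase 'b': 0 ⇒ 0;  out=∅∪out(0)=∅
  fail(2) 'cb': from fail(1)=0 chase 'b': 0 ⇒ 7;  out={0}∪out(7)={0}
  fail(4) 'aa': from fail(3)=0 chase 'a': 0 ⇒ 3;  out=∅∪out(3)=∅
  fail(8) 'ba': from fail(7)=0 chase 'a': 0 ⇒ 3;  out=∅∪out(3)=∅
  fail(11) 'ac': from fail(3)=0 chase 'c': 0 ⇒ 1;  out=∅∪out(1)=∅
  fail(5) 'aab': from fail(4)=3 chase 'b': 3→0 ⇒ 7;  out=∅∪out(7)=∅
  fail(9) 'bab': from fail(8)=3 chase 'b': 3→0 ⇒ 7;  out=∅∪out(7)=∅
  fail(12) 'acb': from fail(11)=1 chase 'b': 1 ⇒ 2;  out=∅∪out(2)={0}
  fail(14) 'cbb': from fail(2)=7 chase 'b': 7→0 ⇒ 7;  out={4}∪out(7)={4}
  fail(6) 'aaba': from fail(5)=7 chase 'a': 7 ⇒ 8;  out={1}∪out(8)={1}
  fail(10) 'baba': from fail(9)=7 chase 'a': 7 ⇒ 8;  out={2}∪out(8)={2}
  fail(13) 'acbb': from fail(12)=2 chase 'b': 2 ⇒ 14;  out={3}∪out(14)={3,4}

Text stream:
[0] read 'c'  n0⇒n1
[1] read 'b'  n1⇒n2  emit P0@[0:1]
[2] read 'c'  n2⇒n1 (via fail)
[3] read 'b'  n1⇒n2  emit P0@[2:3]
[4] read 'b'  n2⇒n14  emit P4@[2:4]
[5] read 'c'  n14⇒n1 (via fail)
[6] read 'a'  n1⇒n3 (via fail)
[7] read 'a'  n3⇒n4
[8] read 'a'  n4⇒n4 (via fail)
[9] read 'a'  n4⇒n4 (via fail)
[10] read 'b'  n4⇒n5
[11] read 'a'  n5⇒n6  emit P1@[8:11]
[12] read 'a'  n6⇒n4 (via fail)
[13] read 'c'  n4⇒n11 (via fail)
[14] read 'b'  n11⇒n12  emit P0@[13:14]
[15] read 'a'  n12⇒n8 (via fail)
[16] read 'a'  n8⇒n4 (via fail)
[17] read 'b'  n4⇒n5
[18] read 'a'  n5⇒n6  emit P1@[15:18]
[19] read 'a'  n6⇒n4 (via fail)
[20] read 'b'  n4⇒n5
[21] read 'b'  n5⇒n7 (via fail)
[22] read 'a'  n7⇒n8
[23] read 'b'  n8⇒n9
[24] read 'a'  n9⇒n10  emit P2@[21:24]
[25] read 'c'  n10⇒n11 (via fail)
[26] read 'a'  n11⇒n3 (via fail)
[27] read 'c'  n3⇒n11
[28] read 'c'  n11⇒n1 (via fail)
[29] read 'b'  n1⇒n2  emit P0@[28:29]
[30] read 'a'  n2⇒n8 (via fail)
[31] read 'a'  n8⇒n4 (via fail)
[32] read 'b'  n4⇒n5
[33] read 'a'  n5⇒n6  emit P1@[30:33]
[34] read 'b'  n6⇒n9 (via fail)
[35] read 'a'  n9⇒n10  emit P2@[32:35]
[36] read 'c'  n10⇒n11 (via fail)
[37] read 'a'  n11⇒n3 (via fail)
[38] read 'c'  n3⇒n11
[39] read 'b'  n11⇒n12  emit P0@[38:39]
[40] read 'a'  n12⇒n8 (via fail)
[41] read 'a'  n8⇒n4 (via fail)
[42] read 'a'  n4⇒n4 (via fail)
[43] read 'b'  n4⇒n5
[44] read 'a'  n5⇒n6  emit P1@[41:44]
[45] read 'b'  n6⇒n9 (via fail)
[46] read 'c'  n9⇒n1 (via fail)
[47] read 'b'  n1⇒n2  emit P0@[46:47]
[48] read 'b'  n2⇒n14  emit P4@[46:48]
[49] read 'c'  n14⇒n1 (via fail)
[50] read 'b'  n1⇒n2  emit P0@[49:50]
[51] read 'b'  n2⇒n14  emit P4@[49:51]
[52] read 'b'  n14⇒n7 (via fail)
[53] read 'a'  n7⇒n8
[54] read 'a'  n8⇒n4 (via fail)
[55] read 'c'  n4⇒n11 (via fail)
[56] read 'b'  n11⇒n12  emit P0@[55:56]
[57] read 'b'  n12⇒n13  emit P3@[54:57],P4@[55:57]
[58] read 'c'  n13⇒n1 (via fail)
[59] read 'b'  n1⇒n2  emit P0@[58:59]
[60] read 'b'  n2⇒n14  emit P4@[58:60]
[61] read 'a'  n14⇒n8 (via fail)
[62] read 'c'  n8⇒n11 (via fail)
[63] read 'b'  n11⇒n12  emit P0@[62:63]
[64] read 'b'  n12⇒n13  emit P3@[61:64],P4@[62:64]
[65] read 'b'  n13⇒n7 (via fail)
[66] read 'a'  n7⇒n8
[67] read 'b'  n8⇒n9
[68] read 'a'  n9⇒n10  emit P2@[65:68]
[69] read 'b'  n10⇒n9 (via fail)
[70] read 'a'  n9⇒n10  emit P2@[67:70]
[71] read 'c'  n10⇒n11 (via fail)
[72] read 'b'  n11⇒n12  emit P0@[71:72]
[73] read 'b'  n12⇒n13  emit P3@[70:73],P4@[71:73]
[74] read 'c'  n13⇒n1 (via fail)
[75] read 'b'  n1⇒n2  emit P0@[74:75]
[76] read 'b'  n2⇒n14  emit P4@[74:76]
[77] read 'b'  n14⇒n7 (via fail)
[78] read 'a'  n7⇒n8

Matches: [[1,0],[3,0],[4,4],[11,1],[14,0],[18,1],[24,2],[29,0],[33,1],[35,2],[39,0],[44,1],[47,0],[48,4],[50,0],[51,4],[56,0],[57,3],[57,4],[59,0],[60,4],[63,0],[64,3],[64,4],[68,2],[70,2],[72,0],[73,3],[73,4],[75,0],[76,4]]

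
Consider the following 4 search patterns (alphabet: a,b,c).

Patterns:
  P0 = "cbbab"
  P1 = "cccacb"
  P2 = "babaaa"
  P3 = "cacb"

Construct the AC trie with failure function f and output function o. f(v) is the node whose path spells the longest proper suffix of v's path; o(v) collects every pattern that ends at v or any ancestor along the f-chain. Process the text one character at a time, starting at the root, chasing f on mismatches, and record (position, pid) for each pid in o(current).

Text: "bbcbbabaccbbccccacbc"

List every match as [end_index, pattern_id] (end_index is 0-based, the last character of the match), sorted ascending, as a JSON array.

Construct AC machine:
Trie nodes:
  0='ε' goto b→11 c→1
  1='c' goto a→17 b→2 c→6
  2='cb' goto b→3
  3='cbb' goto a→4
  4='cbba' goto b→5
  5='cbbab' goto ·  ←P0
  6='cc' goto c→7
  7='ccc' goto a→8
  8='ccca' goto c→9
  9='cccac' goto b→10
  10='cccacb' goto ·  ←P1
  11='b' goto a→12
  12='ba' goto b→13
  13='bab' goto a→14
  14='baba' goto a→15
  15='babaa' goto a→16
  16='babaaa' goto ·  ←P2
  17='ca' goto c→18
  18='cac' goto b→19
  19='cacb' goto ·  ←P3

BFS fail/out derivation:
  fail(1) 'c': from fail(0)=0 chase 'c': 0 ⇒ 0;  out=∅∪out(0)=∅
  fail(11) 'b': from fail(0)=0 chase 'b': 0 ⇒ 0;  out=∅∪out(0)=∅
  fail(2) 'cb': from fail(1)=0 chase 'b': 0 ⇒ 11;  out=∅∪out(11)=∅
  fail(6) 'cc': from fail(1)=0 chase 'c': 0 ⇒ 1;  out=∅∪out(1)=∅
  fail(12) 'ba': from fail(11)=0 chase 'a': 0 ⇒ 0;  out=∅∪out(0)=∅
  fail(17) 'ca': from fail(1)=0 chase 'a': 0 ⇒ 0;  out=∅∪out(0)=∅
  fail(3) 'cbb': from fail(2)=11 chase 'b': 11→0 ⇒ 11;  out=∅∪out(11)=∅
  fail(7) 'ccc': from fail(6)=1 chase 'c': 1 ⇒ 6;  out=∅∪out(6)=∅
  fail(13) 'bab': from fail(12)=0 chase 'b': 0 ⇒ 11;  out=∅∪out(11)=∅
  fail(18) 'cac': from fail(17)=0 chase 'c': 0 ⇒ 1;  out=∅∪out(1)=∅
  fail(4) 'cbba': from fail(3)=11 chase 'a': 11 ⇒ 12;  out=∅∪out(12)=∅
  fail(8) 'ccca': from fail(7)=6 chase 'a': 6→1 ⇒ 17;  out=∅∪out(17)=∅
  fail(14) 'baba': from fail(13)=11 chase 'a': 11 ⇒ 12;  out=∅∪out(12)=∅
  fail(19) 'cacb': from fail(18)=1 chase 'b': 1 ⇒ 2;  out={3}∪out(2)={3}
  fail(5) 'cbbab': from fail(4)=12 chase 'b': 12 ⇒ 13;  out={0}∪out(13)={0}
  fail(9) 'cccac': from fail(8)=17 chase 'c': 17 ⇒ 18;  out=∅∪out(18)=∅
  fail(15) 'babaa': from fail(14)=12 chase 'a': 12→0 ⇒ 0;  out=∅∪out(0)=∅
  fail(10) 'cccacb': from fail(9)=18 chase 'b': 18 ⇒ 19;  out={1}∪out(19)={1,3}
  fail(16) 'babaaa': from fail(15)=0 chase 'a': 0 ⇒ 0;  out={2}∪out(0)={2}

Text stream:
[0] read 'b'  n0⇒n11
[1] read 'b'  n11⇒n11 (fail-walked)
[2] read 'c'  n11⇒n1 (fail-walked)
[3] read 'b'  n1⇒n2
[4] read 'b'  n2⇒n3
[5] read 'a'  n3⇒n4
[6] read 'b'  n4⇒n5  → match P0@[2:6]
[7] read 'a'  n5⇒n14 (fail-walked)
[8] read 'c'  n14⇒n1 (fail-walked)
[9] read 'c'  n1⇒n6
[10] read 'b'  n6⇒n2 (fail-walked)
[11] read 'b'  n2⇒n3
[12] read 'c'  n3⇒n1 (fail-walked)
[13] read 'c'  n1⇒n6
[14] read 'c'  n6⇒n7
[15] read 'c'  n7⇒n7 (fail-walked)
[16] read 'a'  n7⇒n8
[17] read 'c'  n8⇒n9
[18] read 'b'  n9⇒n10  → match P1@[13:18],P3@[15:18]
[19] read 'c'  n10⇒n1 (fail-walked)

Matches: [[6,0],[18,1],[18,3]]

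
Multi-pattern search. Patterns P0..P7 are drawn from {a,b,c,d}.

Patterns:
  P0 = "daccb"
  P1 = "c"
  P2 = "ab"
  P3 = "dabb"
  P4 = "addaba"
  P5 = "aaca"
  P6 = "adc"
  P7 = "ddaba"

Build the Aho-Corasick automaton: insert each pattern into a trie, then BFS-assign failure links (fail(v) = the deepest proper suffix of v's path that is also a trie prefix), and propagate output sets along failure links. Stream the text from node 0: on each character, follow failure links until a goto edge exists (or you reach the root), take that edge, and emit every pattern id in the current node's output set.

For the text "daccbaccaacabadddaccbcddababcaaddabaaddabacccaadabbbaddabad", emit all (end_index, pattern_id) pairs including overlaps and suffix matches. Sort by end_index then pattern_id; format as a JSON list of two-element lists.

Build automaton:
Trie nodes:
  n0 'ε': a→7 c→6 d→1
  n1 'd': a→2 d→20
  n2 'da': b→9 c→3
  n3 'dac': c→4
  n4 'dacc': b→5
  n5 'daccb': ·  [P0 ends]
  n6 'c': ·  [P1 ends]
  n7 'a': a→16 b→8 d→11
  n8 'ab': ·  [P2 ends]
  n9 'dab': b→10
  n10 'dabb': ·  [P3 ends]
  n11 'ad': c→19 d→12
  n12 'add': a→13
  n13 'adda': b→14
  n14 'addab': a→15
  n15 'addaba': ·  [P4 ends]
  n16 'aa': c→17
  n17 'aac': a→18
  n18 'aaca': ·  [P5 ends]
  n19 'adc': ·  [P6 ends]
  n20 'dd': a→21
  n21 'dda': b→22
  n22 'ddab': a→23
  n23 'ddaba': ·  [P7 ends]

BFS fail/out derivation:
  fail(1) 'd': from fail(0)=0 chase 'd': 0 ⇒ 0;  out=∅∪out(0)=∅
  fail(6) 'c': from fail(0)=0 chase 'c': 0 ⇒ 0;  out={1}∪out(0)={1}
  fail(7) 'a': from fail(0)=0 chase 'a': 0 ⇒ 0;  out=∅∪out(0)=∅
  fail(2) 'da': from fail(1)=0 chase 'a': 0 ⇒ 7;  out=∅∪out(7)=∅
  fail(8) 'ab': from fail(7)=0 chase 'b': 0 ⇒ 0;  out={2}∪out(0)={2}
  fail(11) 'ad': from fail(7)=0 chase 'd': 0 ⇒ 1;  out=∅∪out(1)=∅
  fail(16) 'aa': from fail(7)=0 chase 'a': 0 ⇒ 7;  out=∅∪out(7)=∅
  fail(20) 'dd': from fail(1)=0 chase 'd': 0 ⇒ 1;  out=∅∪out(1)=∅
  fail(3) 'dac': from fail(2)=7 chase 'c': 7→0 ⇒ 6;  out=∅∪out(6)={1}
  fail(9) 'dab': from fail(2)=7 chase 'b': 7 ⇒ 8;  out=∅∪out(8)={2}
  fail(12) 'add': from fail(11)=1 chase 'd': 1 ⇒ 20;  out=∅∪out(20)=∅
  fail(17) 'aac': from fail(16)=7 chase 'c': 7→0 ⇒ 6;  out=∅∪out(6)={1}
  fail(19) 'adc': from fail(11)=1 chase 'c': 1→0 ⇒ 6;  out={6}∪out(6)={1,6}
  fail(21) 'dda': from fail(20)=1 chase 'a': 1 ⇒ 2;  out=∅∪out(2)=∅
  fail(4) 'dacc': from fail(3)=6 chase 'c': 6→0 ⇒ 6;  out=∅∪out(6)={1}
  fail(10) 'dabb': from fail(9)=8 chase 'b': 8→0 ⇒ 0;  out={3}∪out(0)={3}
  fail(13) 'adda': from fail(12)=20 chase 'a': 20 ⇒ 21;  out=∅∪out(21)=∅
  fail(18) 'aaca': from fail(17)=6 chase 'a': 6→0 ⇒ 7;  out={5}∪out(7)={5}
  fail(22) 'ddab': from fail(21)=2 chase 'b': 2 ⇒ 9;  out=∅∪out(9)={2}
  fail(5) 'daccb': from fail(4)=6 chase 'b': 6→0 ⇒ 0;  out={0}∪out(0)={0}
  fail(14) 'addab': from fail(13)=21 chase 'b': 21 ⇒ 22;  out=∅∪out(22)={2}
  fail(23) 'ddaba': from fail(22)=9 chase 'a': 9→8→0 ⇒ 7;  out={7}∪out(7)={7}
  fail(15) 'addaba': from fail(14)=22 chase 'a': 22 ⇒ 23;  out={4}∪out(23)={4,7}

Run:
[0] read 'd'  n0⇒n1
[1] read 'a'  n1⇒n2
[2] read 'c'  n2⇒n3  ** P1@[2:2]
[3] read 'c'  n3⇒n4  ** P1@[3:3]
[4] read 'b'  n4⇒n5  ** P0@[0:4]
[5] read 'a'  n5⇒n7 (fail-walked)
[6] read 'c'  n7⇒n6 (fail-walked)  ** P1@[6:6]
[7] read 'c'  n6⇒n6 (fail-walked)  ** P1@[7:7]
[8] read 'a'  n6⇒n7 (fail-walked)
[9] read 'a'  n7⇒n16
[10] read 'c'  n16⇒n17  ** P1@[10:10]
[11] read 'a'  n17⇒n18  ** P5@[8:11]
[12] read 'b'  n18⇒n8 (fail-walked)  ** P2@[11:12]
[13] read 'a'  n8⇒n7 (fail-walked)
[14] read 'd'  n7⇒n11
[15] read 'd'  n11⇒n12
[16] read 'd'  n12⇒n20 (fail-walked)
[17] read 'a'  n20⇒n21
[18] read 'c'  n21⇒n3 (fail-walked)  ** P1@[18:18]
[19] read 'c'  n3⇒n4  ** P1@[19:19]
[20] read 'b'  n4⇒n5  ** P0@[16:20]
[21] read 'c'  n5⇒n6 (fail-walked)  ** P1@[21:21]
[22] read 'd'  n6⇒n1 (fail-walked)
[23] read 'd'  n1⇒n20
[24] read 'a'  n20⇒n21
[25] read 'b'  n21⇒n22  ** P2@[24:25]
[26] read 'a'  n22⇒n23  ** P7@[22:26]
[27] read 'b'  n23⇒n8 (fail-walked)  ** P2@[26:27]
[28] read 'c'  n8⇒n6 (fail-walked)  ** P1@[28:28]
[29] read 'a'  n6⇒n7 (fail-walked)
[30] read 'a'  n7⇒n16
[31] read 'd'  n16⇒n11 (fail-walked)
[32] read 'd'  n11⇒n12
[33] read 'a'  n12⇒n13
[34] read 'b'  n13⇒n14  ** P2@[33:34]
[35] read 'a'  n14⇒n15  ** P4@[30:35],P7@[31:35]
[36] read 'a'  n15⇒n16 (fail-walked)
[37] read 'd'  n16⇒n11 (fail-walked)
[38] read 'd'  n11⇒n12
[39] read 'a'  n12⇒n13
[40] read 'b'  n13⇒n14  ** P2@[39:40]
[41] read 'a'  n14⇒n15  ** P4@[36:41],P7@[37:41]
[42] read 'c'  n15⇒n6 (fail-walked)  ** P1@[42:42]
[43] read 'c'  n6⇒n6 (fail-walked)  ** P1@[43:43]
[44] read 'c'  n6⇒n6 (fail-walked)  ** P1@[44:44]
[45] read 'a'  n6⇒n7 (fail-walked)
[46] read 'a'  n7⇒n16
[47] read 'd'  n16⇒n11 (fail-walked)
[48] read 'a'  n11⇒n2 (fail-walked)
[49] read 'b'  n2⇒n9  ** P2@[48:49]
[50] read 'b'  n9⇒n10  ** P3@[47:50]
[51] read 'b'  n10⇒n0 (fail-walked)
[52] read 'a'  n0⇒n7
[53] read 'd'  n7⇒n11
[54] read 'd'  n11⇒n12
[55] read 'a'  n12⇒n13
[56] read 'b'  n13⇒n14  ** P2@[55:56]
[57] read 'a'  n14⇒n15  ** P4@[52:57],P7@[53:57]
[58] read 'd'  n15⇒n11 (fail-walked)

Result: [[2,1],[3,1],[4,0],[6,1],[7,1],[10,1],[11,5],[12,2],[18,1],[19,1],[20,0],[21,1],[25,2],[26,7],[27,2],[28,1],[34,2],[35,4],[35,7],[40,2],[41,4],[41,7],[42,1],[43,1],[44,1],[49,2],[50,3],[56,2],[57,4],[57,7]]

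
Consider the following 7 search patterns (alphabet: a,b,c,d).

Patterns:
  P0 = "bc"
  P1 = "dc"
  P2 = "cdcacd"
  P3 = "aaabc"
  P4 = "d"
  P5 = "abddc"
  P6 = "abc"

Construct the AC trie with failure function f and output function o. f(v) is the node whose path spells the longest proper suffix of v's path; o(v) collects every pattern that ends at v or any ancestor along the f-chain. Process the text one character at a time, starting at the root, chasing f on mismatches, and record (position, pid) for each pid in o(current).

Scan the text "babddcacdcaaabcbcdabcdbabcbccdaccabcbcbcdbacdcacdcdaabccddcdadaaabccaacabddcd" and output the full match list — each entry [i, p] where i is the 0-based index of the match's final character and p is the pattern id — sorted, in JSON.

Build automaton:
Trie (insert patterns):
  0='ε' goto a→11 b→1 c→5 d→3
  1='b' goto c→2
  2='bc' goto ·  ←P0
  3='d' goto c→4  ←P4
  4='dc' goto ·  ←P1
  5='c' goto d→6
  6='cd' goto c→7
  7='cdc' goto a→8
  8='cdca' goto c→9
  9='cdcac' goto d→10
  10='cdcacd' goto ·  ←P2
  11='a' goto a→12 b→16
  12='aa' goto a→13
  13='aaa' goto b→14
  14='aaab' goto c→15
  15='aaabc' goto ·  ←P3
  16='ab' goto c→20 d→17
  17='abd' goto d→18
  18='abdd' goto c→19
  19='abddc' goto ·  ←P5
  20='abc' goto ·  ←P6

BFS fail/out derivation:
  n1('b'): parent n0 fail=0; on 'b' 0 → fail=0;  out ∅∪∅=∅
  n3('d'): parent n0 fail=0; on 'd' 0 → fail=0;  out {4}∪∅={4}
  n5('c'): parent n0 fail=0; on 'c' 0 → fail=0;  out ∅∪∅=∅
  n11('a'): parent n0 fail=0; on 'a' 0 → fail=0;  out ∅∪∅=∅
  n2('bc'): parent n1 fail=0; on 'c' 0 → fail=5;  out {0}∪∅={0}
  n4('dc'): parent n3 fail=0; on 'c' 0 → fail=5;  out {1}∪∅={1}
  n6('cd'): parent n5 fail=0; on 'd' 0 → fail=3;  out ∅∪{4}={4}
  n12('aa'): parent n11 fail=0; on 'a' 0 → fail=11;  out ∅∪∅=∅
  n16('ab'): parent n11 fail=0; on 'b' 0 → fail=1;  out ∅∪∅=∅
  n7('cdc'): parent n6 fail=3; on 'c' 3 → fail=4;  out ∅∪{1}={1}
  n13('aaa'): parent n12 fail=11; on 'a' 11 → fail=12;  out ∅∪∅=∅
  n17('abd'): parent n16 fail=1; on 'd' 1→0 → fail=3;  out ∅∪{4}={4}
  n20('abc'): parent n16 fail=1; on 'c' 1 → fail=2;  out {6}∪{0}={0,6}
  n8('cdca'): parent n7 fail=4; on 'a' 4→5→0 → fail=11;  out ∅∪∅=∅
  n14('aaab'): parent n13 fail=12; on 'b' 12→11 → fail=16;  out ∅∪∅=∅
  n18('abdd'): parent n17 fail=3; on 'd' 3→0 → fail=3;  out ∅∪{4}={4}
  n9('cdcac'): parent n8 fail=11; on 'c' 11→0 → fail=5;  out ∅∪∅=∅
  n15('aaabc'): parent n14 fail=16; on 'c' 16 → fail=20;  out {3}∪{0,6}={0,3,6}
  n19('abddc'): parent n18 fail=3; on 'c' 3 → fail=4;  out {5}∪{1}={1,5}
  n10('cdcacd'): parent n9 fail=5; on 'd' 5 → fail=6;  out {2}∪{4}={2,4}

Text stream:
pos 0 'b': at 1
pos 1 'a': at 11 ·f
pos 2 'b': at 16
pos 3 'd': at 17  emit P4@[3:3]
pos 4 'd': at 18  emit P4@[4:4]
pos 5 'c': at 19  emit P1@[4:5],P5@[1:5]
pos 6 'a': at 11 ·f
pos 7 'c': at 5 ·f
pos 8 'd': at 6  emit P4@[8:8]
pos 9 'c': at 7  emit P1@[8:9]
pos 10 'a': at 8
pos 11 'a': at 12 ·f
pos 12 'a': at 13
pos 13 'b': at 14
pos 14 'c': at 15  emit P0@[13:14],P3@[10:14],P6@[12:14]
pos 15 'b': at 1 ·f
pos 16 'c': at 2  emit P0@[15:16]
pos 17 'd': at 6 ·f  emit P4@[17:17]
pos 18 'a': at 11 ·f
pos 19 'b': at 16
pos 20 'c': at 20  emit P0@[19:20],P6@[18:20]
pos 21 'd': at 6 ·f  emit P4@[21:21]
pos 22 'b': at 1 ·f
pos 23 'a': at 11 ·f
pos 24 'b': at 16
pos 25 'c': at 20  emit P0@[24:25],P6@[23:25]
pos 26 'b': at 1 ·f
pos 27 'c': at 2  emit P0@[26:27]
pos 28 'c': at 5 ·f
pos 29 'd': at 6  emit P4@[29:29]
pos 30 'a': at 11 ·f
pos 31 'c': at 5 ·f
pos 32 'c': at 5 ·f
pos 33 'a': at 11 ·f
pos 34 'b': at 16
pos 35 'c': at 20  emit P0@[34:35],P6@[33:35]
pos 36 'b': at 1 ·f
pos 37 'c': at 2  emit P0@[36:37]
pos 38 'b': at 1 ·f
pos 39 'c': at 2  emit P0@[38:39]
pos 40 'd': at 6 ·f  emit P4@[40:40]
pos 41 'b': at 1 ·f
pos 42 'a': at 11 ·f
pos 43 'c': at 5 ·f
pos 44 'd': at 6  emit P4@[44:44]
pos 45 'c': at 7  emit P1@[44:45]
pos 46 'a': at 8
pos 47 'c': at 9
pos 48 'd': at 10  emit P2@[43:48],P4@[48:48]
pos 49 'c': at 7 ·f  emit P1@[48:49]
pos 50 'd': at 6 ·f  emit P4@[50:50]
pos 51 'a': at 11 ·f
pos 52 'a': at 12
pos 53 'b': at 16 ·f
pos 54 'c': at 20  emit P0@[53:54],P6@[52:54]
pos 55 'c': at 5 ·f
pos 56 'd': at 6  emit P4@[56:56]
pos 57 'd': at 3 ·f  emit P4@[57:57]
pos 58 'c': at 4  emit P1@[57:58]
pos 59 'd': at 6 ·f  emit P4@[59:59]
pos 60 'a': at 11 ·f
pos 61 'd': at 3 ·f  emit P4@[61:61]
pos 62 'a': at 11 ·f
pos 63 'a': at 12
pos 64 'a': at 13
pos 65 'b': at 14
pos 66 'c': at 15  emit P0@[65:66],P3@[62:66],P6@[64:66]
pos 67 'c': at 5 ·f
pos 68 'a': at 11 ·f
pos 69 'a': at 12
pos 70 'c': at 5 ·f
pos 71 'a': at 11 ·f
pos 72 'b': at 16
pos 73 'd': at 17  emit P4@[73:73]
pos 74 'd': at 18  emit P4@[74:74]
pos 75 'c': at 19  emit P1@[74:75],P5@[71:75]
pos 76 'd': at 6 ·f  emit P4@[76:76]

All matches (sorted): [[3,4],[4,4],[5,1],[5,5],[8,4],[9,1],[14,0],[14,3],[14,6],[16,0],[17,4],[20,0],[20,6],[21,4],[25,0],[25,6],[27,0],[29,4],[35,0],[35,6],[37,0],[39,0],[40,4],[44,4],[45,1],[48,2],[48,4],[49,1],[50,4],[54,0],[54,6],[56,4],[57,4],[58,1],[59,4],[61,4],[66,0],[66,3],[66,6],[73,4],[74,4],[75,1],[75,5],[76,4]]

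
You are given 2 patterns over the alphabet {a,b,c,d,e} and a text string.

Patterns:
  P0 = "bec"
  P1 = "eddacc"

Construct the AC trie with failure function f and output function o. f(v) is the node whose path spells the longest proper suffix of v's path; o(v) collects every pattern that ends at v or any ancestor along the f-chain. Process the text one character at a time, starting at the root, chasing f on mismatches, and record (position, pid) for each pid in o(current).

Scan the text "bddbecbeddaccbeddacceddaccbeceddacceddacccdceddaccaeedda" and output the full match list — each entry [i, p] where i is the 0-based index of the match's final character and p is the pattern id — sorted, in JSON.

Build:
Trie nodes:
  0='ε' goto b→1 e→4
  1='b' goto e→2
  2='be' goto c→3
  3='bec' goto ·  ←P0
  4='e' goto d→5
  5='ed' goto d→6
  6='edd' goto a→7
  7='edda' goto c→8
  8='eddac' goto c→9
  9='eddacc' goto ·  ←P1

BFS fail/out derivation:
  fail(1) 'b': from fail(0)=0 chase 'b': 0 ⇒ 0;  out=∅∪out(0)=∅
  fail(4) 'e': from fail(0)=0 chase 'e': 0 ⇒ 0;  out=∅∪out(0)=∅
  fail(2) 'be': from fail(1)=0 chase 'e': 0 ⇒ 4;  out=∅∪out(4)=∅
  fail(5) 'ed': from fail(4)=0 chase 'd': 0 ⇒ 0;  out=∅∪out(0)=∅
  fail(3) 'bec': from fail(2)=4 chase 'c': 4→0 ⇒ 0;  out={0}∪out(0)={0}
  fail(6) 'edd': from fail(5)=0 chase 'd': 0 ⇒ 0;  out=∅∪out(0)=∅
  fail(7) 'edda': from fail(6)=0 chase 'a': 0 ⇒ 0;  out=∅∪out(0)=∅
  fail(8) 'eddac': from fail(7)=0 chase 'c': 0 ⇒ 0;  out=∅∪out(0)=∅
  fail(9) 'eddacc': from fail(8)=0 chase 'c': 0 ⇒ 0;  out={1}∪out(0)={1}

Text stream:
pos 0 'b': at 1
pos 1 'd': at 0 ·f
pos 2 'd': at 0
pos 3 'b': at 1
pos 4 'e': at 2
pos 5 'c': at 3  emit P0@[3:5]
pos 6 'b': at 1 ·f
pos 7 'e': at 2
pos 8 'd': at 5 ·f
pos 9 'd': at 6
pos 10 'a': at 7
pos 11 'c': at 8
pos 12 'c': at 9  emit P1@[7:12]
pos 13 'b': at 1 ·f
pos 14 'e': at 2
pos 15 'd': at 5 ·f
pos 16 'd': at 6
pos 17 'a': at 7
pos 18 'c': at 8
pos 19 'c': at 9  emit P1@[14:19]
pos 20 'e': at 4 ·f
pos 21 'd': at 5
pos 22 'd': at 6
pos 23 'a': at 7
pos 24 'c': at 8
pos 25 'c': at 9  emit P1@[20:25]
pos 26 'b': at 1 ·f
pos 27 'e': at 2
pos 28 'c': at 3  emit P0@[26:28]
pos 29 'e': at 4 ·f
pos 30 'd': at 5
pos 31 'd': at 6
pos 32 'a': at 7
pos 33 'c': at 8
pos 34 'c': at 9  emit P1@[29:34]
pos 35 'e': at 4 ·f
pos 36 'd': at 5
pos 37 'd': at 6
pos 38 'a': at 7
pos 39 'c': at 8
pos 40 'c': at 9  emit P1@[35:40]
pos 41 'c': at 0 ·f
pos 42 'd': at 0
pos 43 'c': at 0
pos 44 'e': at 4
pos 45 'd': at 5
pos 46 'd': at 6
pos 47 'a': at 7
pos 48 'c': at 8
pos 49 'c': at 9  emit P1@[44:49]
pos 50 'a': at 0 ·f
pos 51 'e': at 4
pos 52 'e': at 4 ·f
pos 53 'd': at 5
pos 54 'd': at 6
pos 55 'a': at 7

Matches: [[5,0],[12,1],[19,1],[25,1],[28,0],[34,1],[40,1],[49,1]]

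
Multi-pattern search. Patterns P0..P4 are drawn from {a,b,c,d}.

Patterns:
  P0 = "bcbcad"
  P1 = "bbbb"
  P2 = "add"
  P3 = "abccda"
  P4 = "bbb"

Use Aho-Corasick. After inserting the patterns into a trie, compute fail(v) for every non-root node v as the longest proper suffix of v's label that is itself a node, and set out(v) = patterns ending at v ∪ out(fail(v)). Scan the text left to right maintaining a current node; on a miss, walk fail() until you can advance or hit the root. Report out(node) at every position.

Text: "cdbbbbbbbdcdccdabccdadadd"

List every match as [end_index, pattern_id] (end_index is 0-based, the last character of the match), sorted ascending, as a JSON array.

Build automaton:
Trie nodes:
  n0 'ε': a→10 b→1
  n1 'b': b→7 c→2
  n2 'bc': b→3
  n3 'bcb': c→4
  n4 'bcbc': a→5
  n5 'bcbca': d→6
  n6 'bcbcad': ·  ←P0
  n7 'bb': b→8
  n8 'bbb': b→9  ←P4
  n9 'bbbb': ·  ←P1
  n10 'a': b→13 d→11
  n11 'ad': d→12
  n12 'add': ·  ←P2
  n13 'ab': c→14
  n14 'abc': c→15
  n15 'abcc': d→16
  n16 'abccd': a→17
  n17 'abccda': ·  ←P3

Failure links (BFS by depth):
  fail(1) 'b': from fail(0)=0 chase 'b': 0 ⇒ 0;  out=∅∪out(0)=∅
  fail(10) 'a': from fail(0)=0 chase 'a': 0 ⇒ 0;  out=∅∪out(0)=∅
  fail(2) 'bc': from fail(1)=0 chase 'c': 0 ⇒ 0;  out=∅∪out(0)=∅
  fail(7) 'bb': from fail(1)=0 chase 'b': 0 ⇒ 1;  out=∅∪out(1)=∅
  fail(11) 'ad': from fail(10)=0 chase 'd': 0 ⇒ 0;  out=∅∪out(0)=∅
  fail(13) 'ab': from fail(10)=0 chase 'b': 0 ⇒ 1;  out=∅∪out(1)=∅
  fail(3) 'bcb': from fail(2)=0 chase 'b': 0 ⇒ 1;  out=∅∪out(1)=∅
  fail(8) 'bbb': from fail(7)=1 chase 'b': 1 ⇒ 7;  out={4}∪out(7)={4}
  fail(12) 'add': from fail(11)=0 chase 'd': 0 ⇒ 0;  out={2}∪out(0)={2}
  fail(14) 'abc': from fail(13)=1 chase 'c': 1 ⇒ 2;  out=∅∪out(2)=∅
  fail(4) 'bcbc': from fail(3)=1 chase 'c': 1 ⇒ 2;  out=∅∪out(2)=∅
  fail(9) 'bbbb': from fail(8)=7 chase 'b': 7 ⇒ 8;  out={1}∪out(8)={1,4}
  fail(15) 'abcc': from fail(14)=2 chase 'c': 2→0 ⇒ 0;  out=∅∪out(0)=∅
  fail(5) 'bcbca': from fail(4)=2 chase 'a': 2→0 ⇒ 10;  out=∅∪out(10)=∅
  fail(16) 'abccd': from fail(15)=0 chase 'd': 0 ⇒ 0;  out=∅∪out(0)=∅
  fail(6) 'bcbcad': from fail(5)=10 chase 'd': 10 ⇒ 11;  out={0}∪out(11)={0}
  fail(17) 'abccda': from fail(16)=0 chase 'a': 0 ⇒ 10;  out={3}∪out(10)={3}

Scan:
[0] read 'c'  n0⇒n0
[1] read 'd'  n0⇒n0
[2] read 'b'  n0⇒n1
[3] read 'b'  n1⇒n7
[4] read 'b'  n7⇒n8  ** P4@[2:4]
[5] read 'b'  n8⇒n9  ** P1@[2:5],P4@[3:5]
[6] read 'b'  n9⇒n9 (fail-walked)  ** P1@[3:6],P4@[4:6]
[7] read 'b'  n9⇒n9 (fail-walked)  ** P1@[4:7],P4@[5:7]
[8] read 'b'  n9⇒n9 (fail-walked)  ** P1@[5:8],P4@[6:8]
[9] read 'd'  n9⇒n0 (fail-walked)
[10] read 'c'  n0⇒n0
[11] read 'd'  n0⇒n0
[12] read 'c'  n0⇒n0
[13] read 'c'  n0⇒n0
[14] read 'd'  n0⇒n0
[15] read 'a'  n0⇒n10
[16] read 'b'  n10⇒n13
[17] read 'c'  n13⇒n14
[18] read 'c'  n14⇒n15
[19] read 'd'  n15⇒n16
[20] read 'a'  n16⇒n17  ** P3@[15:20]
[21] read 'd'  n17⇒n11 (fail-walked)
[22] read 'a'  n11⇒n10 (fail-walked)
[23] read 'd'  n10⇒n11
[24] read 'd'  n11⇒n12  ** P2@[22:24]

Result: [[4,4],[5,1],[5,4],[6,1],[6,4],[7,1],[7,4],[8,1],[8,4],[20,3],[24,2]]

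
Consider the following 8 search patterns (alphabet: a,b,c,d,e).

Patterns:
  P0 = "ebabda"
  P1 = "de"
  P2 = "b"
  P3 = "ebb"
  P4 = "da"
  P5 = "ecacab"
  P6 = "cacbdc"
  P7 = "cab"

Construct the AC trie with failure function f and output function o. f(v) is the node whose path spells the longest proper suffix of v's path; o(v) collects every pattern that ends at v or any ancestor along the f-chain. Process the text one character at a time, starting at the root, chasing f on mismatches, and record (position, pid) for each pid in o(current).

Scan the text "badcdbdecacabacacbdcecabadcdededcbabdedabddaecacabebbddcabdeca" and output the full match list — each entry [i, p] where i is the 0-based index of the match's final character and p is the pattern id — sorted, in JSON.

Build automaton:
Trie (insert patterns):
  0='ε' goto b→9 c→17 d→7 e→1
  1='e' goto b→2 c→12
  2='eb' goto a→3 b→10
  3='eba' goto b→4
  4='ebab' goto d→5
  5='ebabd' goto a→6
  6='ebabda' goto ·  ←P0
  7='d' goto a→11 e→8
  8='de' goto ·  ←P1
  9='b' goto ·  ←P2
  10='ebb' goto ·  ←P3
  11='da' goto ·  ←P4
  12='ec' goto a→13
  13='eca' goto c→14
  14='ecac' goto a→15
  15='ecaca' goto b→16
  16='ecacab' goto ·  ←P5
  17='c' goto a→18
  18='ca' goto b→23 c→19
  19='cac' goto b→20
  20='cacb' goto d→21
  21='cacbd' goto c→22
  22='cacbdc' goto ·  ←P6
  23='cab' goto ·  ←P7

BFS fail/out derivation:
  n1('e'): parent n0 fail=0; on 'e' 0 → fail=0;  out ∅∪∅=∅
  n7('d'): parent n0 fail=0; on 'd' 0 → fail=0;  out ∅∪∅=∅
  n9('b'): parent n0 fail=0; on 'b' 0 → fail=0;  out {2}∪∅={2}
  n17('c'): parent n0 fail=0; on 'c' 0 → fail=0;  out ∅∪∅=∅
  n2('eb'): parent n1 fail=0; on 'b' 0 → fail=9;  out ∅∪{2}={2}
  n8('de'): parent n7 fail=0; on 'e' 0 → fail=1;  out {1}∪∅={1}
  n11('da'): parent n7 fail=0; on 'a' 0 → fail=0;  out {4}∪∅={4}
  n12('ec'): parent n1 fail=0; on 'c' 0 → fail=17;  out ∅∪∅=∅
  n18('ca'): parent n17 fail=0; on 'a' 0 → fail=0;  out ∅∪∅=∅
  n3('eba'): parent n2 fail=9; on 'a' 9→0 → fail=0;  out ∅∪∅=∅
  n10('ebb'): parent n2 fail=9; on 'b' 9→0 → fail=9;  out {3}∪{2}={2,3}
  n13('eca'): parent n12 fail=17; on 'a' 17 → fail=18;  out ∅∪∅=∅
  n19('cac'): parent n18 fail=0; on 'c' 0 → fail=17;  out ∅∪∅=∅
  n23('cab'): parent n18 fail=0; on 'b' 0 → fail=9;  out {7}∪{2}={2,7}
  n4('ebab'): parent n3 fail=0; on 'b' 0 → fail=9;  out ∅∪{2}={2}
  n14('ecac'): parent n13 fail=18; on 'c' 18 → fail=19;  out ∅∪∅=∅
  n20('cacb'): parent n19 fail=17; on 'b' 17→0 → fail=9;  out ∅∪{2}={2}
  n5('ebabd'): parent n4 fail=9; on 'd' 9→0 → fail=7;  out ∅∪∅=∅
  n15('ecaca'): parent n14 fail=19; on 'a' 19→17 → fail=18;  out ∅∪∅=∅
  n21('cacbd'): parent n20 fail=9; on 'd' 9→0 → fail=7;  out ∅∪∅=∅
  n6('ebabda'): parent n5 fail=7; on 'a' 7 → fail=11;  out {0}∪{4}={0,4}
  n16('ecacab'): parent n15 fail=18; on 'b' 18 → fail=23;  out {5}∪{2,7}={2,5,7}
  n22('cacbdc'): parent n21 fail=7; on 'c' 7→0 → fail=17;  out {6}∪∅={6}

Run:
i=0 'b': node 0→9  → match P2@[0:0]
i=1 'a': node 9→0 ·f
i=2 'd': node 0→7
i=3 'c': node 7→17 ·f
i=4 'd': node 17→7 ·f
i=5 'b': node 7→9 ·f  → match P2@[5:5]
i=6 'd': node 9→7 ·f
i=7 'e': node 7→8  → match P1@[6:7]
i=8 'c': node 8→12 ·f
i=9 'a': node 12→13
i=10 'c': node 13→14
i=11 'a': node 14→15
i=12 'b': node 15→16  → match P2@[12:12],P5@[7:12],P7@[10:12]
i=13 'a': node 16→0 ·f
i=14 'c': node 0→17
i=15 'a': node 17→18
i=16 'c': node 18→19
i=17 'b': node 19→20  → match P2@[17:17]
i=18 'd': node 20→21
i=19 'c': node 21→22  → match P6@[14:19]
i=20 'e': node 22→1 ·f
i=21 'c': node 1→12
i=22 'a': node 12→13
i=23 'b': node 13→23 ·f  → match P2@[23:23],P7@[21:23]
i=24 'a': node 23→0 ·f
i=25 'd': node 0→7
i=26 'c': node 7→17 ·f
i=27 'd': node 17→7 ·f
i=28 'e': node 7→8  → match P1@[27:28]
i=29 'd': node 8→7 ·f
i=30 'e': node 7→8  → match P1@[29:30]
i=31 'd': node 8→7 ·f
i=32 'c': node 7→17 ·f
i=33 'b': node 17→9 ·f  → match P2@[33:33]
i=34 'a': node 9→0 ·f
i=35 'b': node 0→9  → match P2@[35:35]
i=36 'd': node 9→7 ·f
i=37 'e': node 7→8  → match P1@[36:37]
i=38 'd': node 8→7 ·f
i=39 'a': node 7→11  → match P4@[38:39]
i=40 'b': node 11→9 ·f  → match P2@[40:40]
i=41 'd': node 9→7 ·f
i=42 'd': node 7→7 ·f
i=43 'a': node 7→11  → match P4@[42:43]
i=44 'e': node 11→1 ·f
i=45 'c': node 1→12
i=46 'a': node 12→13
i=47 'c': node 13→14
i=48 'a': node 14→15
i=49 'b': node 15→16  → match P2@[49:49],P5@[44:49],P7@[47:49]
i=50 'e': node 16→1 ·f
i=51 'b': node 1→2  → match P2@[51:51]
i=52 'b': node 2→10  → match P2@[52:52],P3@[50:52]
i=53 'd': node 10→7 ·f
i=54 'd': node 7→7 ·f
i=55 'c': node 7→17 ·f
i=56 'a': node 17→18
i=57 'b': node 18→23  → match P2@[57:57],P7@[55:57]
i=58 'd': node 23→7 ·f
i=59 'e': node 7→8  → match P1@[58:59]
i=60 'c': node 8→12 ·f
i=61 'a': node 12→13

Matches: [[0,2],[5,2],[7,1],[12,2],[12,5],[12,7],[17,2],[19,6],[23,2],[23,7],[28,1],[30,1],[33,2],[35,2],[37,1],[39,4],[40,2],[43,4],[49,2],[49,5],[49,7],[51,2],[52,2],[52,3],[57,2],[57,7],[59,1]]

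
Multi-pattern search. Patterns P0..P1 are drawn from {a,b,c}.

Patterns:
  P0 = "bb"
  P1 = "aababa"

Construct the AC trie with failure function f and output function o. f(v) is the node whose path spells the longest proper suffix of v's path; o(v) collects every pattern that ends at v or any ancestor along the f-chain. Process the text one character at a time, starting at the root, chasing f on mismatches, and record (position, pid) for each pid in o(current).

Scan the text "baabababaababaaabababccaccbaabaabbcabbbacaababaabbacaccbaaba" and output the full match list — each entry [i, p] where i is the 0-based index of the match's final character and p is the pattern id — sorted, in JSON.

Construct AC machine:
Trie (insert patterns):
  0='ε' goto a→3 b→1
  1='b' goto b→2
  2='bb' goto ·  ←P0
  3='a' goto a→4
  4='aa' goto b→5
  5='aab' goto a→6
  6='aaba' goto b→7
  7='aabab' goto a→8
  8='aababa' goto ·  ←P1

BFS fail/out derivation:
  n1('b'): parent n0 fail=0; on 'b' 0 → fail=0;  out ∅∪∅=∅
  n3('a'): parent n0 fail=0; on 'a' 0 → fail=0;  out ∅∪∅=∅
  n2('bb'): parent n1 fail=0; on 'b' 0 → fail=1;  out {0}∪∅={0}
  n4('aa'): parent n3 fail=0; on 'a' 0 → fail=3;  out ∅∪∅=∅
  n5('aab'): parent n4 fail=3; on 'b' 3→0 → fail=1;  out ∅∪∅=∅
  n6('aaba'): parent n5 fail=1; on 'a' 1→0 → fail=3;  out ∅∪∅=∅
  n7('aabab'): parent n6 fail=3; on 'b' 3→0 → fail=1;  out ∅∪∅=∅
  n8('aababa'): parent n7 fail=1; on 'a' 1→0 → fail=3;  out {1}∪∅={1}

Scan:
pos 0 'b': at 1
pos 1 'a': at 3 (fail-walked)
pos 2 'a': at 4
pos 3 'b': at 5
pos 4 'a': at 6
pos 5 'b': at 7
pos 6 'a': at 8  → match P1@[1:6]
pos 7 'b': at 1 (fail-walked)
pos 8 'a': at 3 (fail-walked)
pos 9 'a': at 4
pos 10 'b': at 5
pos 11 'a': at 6
pos 12 'b': at 7
pos 13 'a': at 8  → match P1@[8:13]
pos 14 'a': at 4 (fail-walked)
pos 15 'a': at 4 (fail-walked)
pos 16 'b': at 5
pos 17 'a': at 6
pos 18 'b': at 7
pos 19 'a': at 8  → match P1@[14:19]
pos 20 'b': at 1 (fail-walked)
pos 21 'c': at 0 (fail-walked)
pos 22 'c': at 0
pos 23 'a': at 3
pos 24 'c': at 0 (fail-walked)
pos 25 'c': at 0
pos 26 'b': at 1
pos 27 'a': at 3 (fail-walked)
pos 28 'a': at 4
pos 29 'b': at 5
pos 30 'a': at 6
pos 31 'a': at 4 (fail-walked)
pos 32 'b': at 5
pos 33 'b': at 2 (fail-walked)  → match P0@[32:33]
pos 34 'c': at 0 (fail-walked)
pos 35 'a': at 3
pos 36 'b': at 1 (fail-walked)
pos 37 'b': at 2  → match P0@[36:37]
pos 38 'b': at 2 (fail-walked)  → match P0@[37:38]
pos 39 'a': at 3 (fail-walked)
pos 40 'c': at 0 (fail-walked)
pos 41 'a': at 3
pos 42 'a': at 4
pos 43 'b': at 5
pos 44 'a': at 6
pos 45 'b': at 7
pos 46 'a': at 8  → match P1@[41:46]
pos 47 'a': at 4 (fail-walked)
pos 48 'b': at 5
pos 49 'b': at 2 (fail-walked)  → match P0@[48:49]
pos 50 'a': at 3 (fail-walked)
pos 51 'c': at 0 (fail-walked)
pos 52 'a': at 3
pos 53 'c': at 0 (fail-walked)
pos 54 'c': at 0
pos 55 'b': at 1
pos 56 'a': at 3 (fail-walked)
pos 57 'a': at 4
pos 58 'b': at 5
pos 59 'a': at 6

Result: [[6,1],[13,1],[19,1],[33,0],[37,0],[38,0],[46,1],[49,0]]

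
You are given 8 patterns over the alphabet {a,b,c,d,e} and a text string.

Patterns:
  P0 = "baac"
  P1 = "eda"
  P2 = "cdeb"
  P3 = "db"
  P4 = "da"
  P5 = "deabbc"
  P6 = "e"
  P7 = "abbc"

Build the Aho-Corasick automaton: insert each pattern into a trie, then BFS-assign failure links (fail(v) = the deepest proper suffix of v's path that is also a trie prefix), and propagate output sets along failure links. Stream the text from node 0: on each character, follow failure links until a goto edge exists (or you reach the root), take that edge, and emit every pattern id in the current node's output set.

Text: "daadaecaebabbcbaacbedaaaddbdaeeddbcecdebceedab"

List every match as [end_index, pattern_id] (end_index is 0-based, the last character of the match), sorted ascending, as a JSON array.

Construct AC machine:
Trie (insert patterns):
  n0 'ε': a→20 b→1 c→8 d→12 e→5
  n1 'b': a→2
  n2 'ba': a→3
  n3 'baa': c→4
  n4 'baac': ·  ←P0
  n5 'e': d→6  ←P6
  n6 'ed': a→7
  n7 'eda': ·  ←P1
  n8 'c': d→9
  n9 'cd': e→10
  n10 'cde': b→11
  n11 'cdeb': ·  ←P2
  n12 'd': a→14 b→13 e→15
  n13 'db': ·  ←P3
  n14 'da': ·  ←P4
  n15 'de': a→16
  n16 'dea': b→17
  n17 'deab': b→18
  n18 'deabb': c→19
  n19 'deabbc': ·  ←P5
  n20 'a': b→21
  n21 'ab': b→22
  n22 'abb': c→23
  n23 'abbc': ·  ←P7

Failure links (BFS by depth):
  fail(1) 'b': from fail(0)=0 chase 'b': 0 ⇒ 0;  out=∅∪out(0)=∅
  fail(5) 'e': from fail(0)=0 chase 'e': 0 ⇒ 0;  out={6}∪out(0)={6}
  fail(8) 'c': from fail(0)=0 chase 'c': 0 ⇒ 0;  out=∅∪out(0)=∅
  fail(12) 'd': from fail(0)=0 chase 'd': 0 ⇒ 0;  out=∅∪out(0)=∅
  fail(20) 'a': from fail(0)=0 chase 'a': 0 ⇒ 0;  out=∅∪out(0)=∅
  fail(2) 'ba': from fail(1)=0 chase 'a': 0 ⇒ 20;  out=∅∪out(20)=∅
  fail(6) 'ed': from fail(5)=0 chase 'd': 0 ⇒ 12;  out=∅∪out(12)=∅
  fail(9) 'cd': from fail(8)=0 chase 'd': 0 ⇒ 12;  out=∅∪out(12)=∅
  fail(13) 'db': from fail(12)=0 chase 'b': 0 ⇒ 1;  out={3}∪out(1)={3}
  fail(14) 'da': from fail(12)=0 chase 'a': 0 ⇒ 20;  out={4}∪out(20)={4}
  fail(15) 'de': from fail(12)=0 chase 'e': 0 ⇒ 5;  out=∅∪out(5)={6}
  fail(21) 'ab': from fail(20)=0 chase 'b': 0 ⇒ 1;  out=∅∪out(1)=∅
  fail(3) 'baa': from fail(2)=20 chase 'a': 20→0 ⇒ 20;  out=∅∪out(20)=∅
  fail(7) 'eda': from fail(6)=12 chase 'a': 12 ⇒ 14;  out={1}∪out(14)={1,4}
  fail(10) 'cde': from fail(9)=12 chase 'e': 12 ⇒ 15;  out=∅∪out(15)={6}
  fail(16) 'dea': from fail(15)=5 chase 'a': 5→0 ⇒ 20;  out=∅∪out(20)=∅
  fail(22) 'abb': from fail(21)=1 chase 'b': 1→0 ⇒ 1;  out=∅∪out(1)=∅
  fail(4) 'baac': from fail(3)=20 chase 'c': 20→0 ⇒ 8;  out={0}∪out(8)={0}
  fail(11) 'cdeb': from fail(10)=15 chase 'b': 15→5→0 ⇒ 1;  out={2}∪out(1)={2}
  fail(17) 'deab': from fail(16)=20 chase 'b': 20 ⇒ 21;  out=∅∪out(21)=∅
  fail(23) 'abbc': from fail(22)=1 chase 'c': 1→0 ⇒ 8;  out={7}∪out(8)={7}
  fail(18) 'deabb': from fail(17)=21 chase 'b': 21 ⇒ 22;  out=∅∪out(22)=∅
  fail(19) 'deabbc': from fail(18)=22 chase 'c': 22 ⇒ 23;  out={5}∪out(23)={5,7}

Run:
i=0 'd': node 0→12
i=1 'a': node 12→14  → match P4@[0:1]
i=2 'a': node 14→20 ·f
i=3 'd': node 20→12 ·f
i=4 'a': node 12→14  → match P4@[3:4]
i=5 'e': node 14→5 ·f  → match P6@[5:5]
i=6 'c': node 5→8 ·f
i=7 'a': node 8→20 ·f
i=8 'e': node 20→5 ·f  → match P6@[8:8]
i=9 'b': node 5→1 ·f
i=10 'a': node 1→2
i=11 'b': node 2→21 ·f
i=12 'b': node 21→22
i=13 'c': node 22→23  → match P7@[10:13]
i=14 'b': node 23→1 ·f
i=15 'a': node 1→2
i=16 'a': node 2→3
i=17 'c': node 3→4  → match P0@[14:17]
i=18 'b': node 4→1 ·f
i=19 'e': node 1→5 ·f  → match P6@[19:19]
i=20 'd': node 5→6
i=21 'a': node 6→7  → match P1@[19:21],P4@[20:21]
i=22 'a': node 7→20 ·f
i=23 'a': node 20→20 ·f
i=24 'd': node 20→12 ·f
i=25 'd': node 12→12 ·f
i=26 'b': node 12→13  → match P3@[25:26]
i=27 'd': node 13→12 ·f
i=28 'a': node 12→14  → match P4@[27:28]
i=29 'e': node 14→5 ·f  → match P6@[29:29]
i=30 'e': node 5→5 ·f  → match P6@[30:30]
i=31 'd': node 5→6
i=32 'd': node 6→12 ·f
i=33 'b': node 12→13  → match P3@[32:33]
i=34 'c': node 13→8 ·f
i=35 'e': node 8→5 ·f  → match P6@[35:35]
i=36 'c': node 5→8 ·f
i=37 'd': node 8→9
i=38 'e': node 9→10  → match P6@[38:38]
i=39 'b': node 10→11  → match P2@[36:39]
i=40 'c': node 11→8 ·f
i=41 'e': node 8→5 ·f  → match P6@[41:41]
i=42 'e': node 5→5 ·f  → match P6@[42:42]
i=43 'd': node 5→6
i=44 'a': node 6→7  → match P1@[42:44],P4@[43:44]
i=45 'b': node 7→21 ·f

Result: [[1,4],[4,4],[5,6],[8,6],[13,7],[17,0],[19,6],[21,1],[21,4],[26,3],[28,4],[29,6],[30,6],[33,3],[35,6],[38,6],[39,2],[41,6],[42,6],[44,1],[44,4]]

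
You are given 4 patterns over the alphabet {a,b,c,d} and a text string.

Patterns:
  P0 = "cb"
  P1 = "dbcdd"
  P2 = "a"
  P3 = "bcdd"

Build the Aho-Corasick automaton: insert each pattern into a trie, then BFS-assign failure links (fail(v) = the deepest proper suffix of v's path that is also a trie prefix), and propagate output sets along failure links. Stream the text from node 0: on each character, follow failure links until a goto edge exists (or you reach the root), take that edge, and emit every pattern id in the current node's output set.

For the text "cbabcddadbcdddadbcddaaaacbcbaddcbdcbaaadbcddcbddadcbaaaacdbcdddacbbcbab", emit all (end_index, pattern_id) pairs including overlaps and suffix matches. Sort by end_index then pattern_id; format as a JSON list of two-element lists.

Build:
Trie (insert patterns):
  n0 'ε': a→8 b→9 c→1 d→3
  n1 'c': b→2
  n2 'cb': ·  ←P0
  n3 'd': b→4
  n4 'db': c→5
  n5 'dbc': d→6
  n6 'dbcd': d→7
  n7 'dbcdd': ·  ←P1
  n8 'a': ·  ←P2
  n9 'b': c→10
  n10 'bc': d→11
  n11 'bcd': d→12
  n12 'bcdd': ·  ←P3

BFS fail/out derivation:
  n1('c'): parent n0 fail=0; on 'c' 0 → fail=0;  out ∅∪∅=∅
  n3('d'): parent n0 fail=0; on 'd' 0 → fail=0;  out ∅∪∅=∅
  n8('a'): parent n0 fail=0; on 'a' 0 → fail=0;  out {2}∪∅={2}
  n9('b'): parent n0 fail=0; on 'b' 0 → fail=0;  out ∅∪∅=∅
  n2('cb'): parent n1 fail=0; on 'b' 0 → fail=9;  out {0}∪∅={0}
  n4('db'): parent n3 fail=0; on 'b' 0 → fail=9;  out ∅∪∅=∅
  n10('bc'): parent n9 fail=0; on 'c' 0 → fail=1;  out ∅∪∅=∅
  n5('dbc'): parent n4 fail=9; on 'c' 9 → fail=10;  out ∅∪∅=∅
  n11('bcd'): parent n10 fail=1; on 'd' 1→0 → fail=3;  out ∅∪∅=∅
  n6('dbcd'): parent n5 fail=10; on 'd' 10 → fail=11;  out ∅∪∅=∅
  n12('bcdd'): parent n11 fail=3; on 'd' 3→0 → fail=3;  out {3}∪∅={3}
  n7('dbcdd'): parent n6 fail=11; on 'd' 11 → fail=12;  out {1}∪{3}={1,3}

Text stream:
pos 0 'c': at 1
pos 1 'b': at 2  ** P0@[0:1]
pos 2 'a': at 8 ·f  ** P2@[2:2]
pos 3 'b': at 9 ·f
pos 4 'c': at 10
pos 5 'd': at 11
pos 6 'd': at 12  ** P3@[3:6]
pos 7 'a': at 8 ·f  ** P2@[7:7]
pos 8 'd': at 3 ·f
pos 9 'b': at 4
pos 10 'c': at 5
pos 11 'd': at 6
pos 12 'd': at 7  ** P1@[8:12],P3@[9:12]
pos 13 'd': at 3 ·f
pos 14 'a': at 8 ·f  ** P2@[14:14]
pos 15 'd': at 3 ·f
pos 16 'b': at 4
pos 17 'c': at 5
pos 18 'd': at 6
pos 19 'd': at 7  ** P1@[15:19],P3@[16:19]
pos 20 'a': at 8 ·f  ** P2@[20:20]
pos 21 'a': at 8 ·f  ** P2@[21:21]
pos 22 'a': at 8 ·f  ** P2@[22:22]
pos 23 'a': at 8 ·f  ** P2@[23:23]
pos 24 'c': at 1 ·f
pos 25 'b': at 2  ** P0@[24:25]
pos 26 'c': at 10 ·f
pos 27 'b': at 2 ·f  ** P0@[26:27]
pos 28 'a': at 8 ·f  ** P2@[28:28]
pos 29 'd': at 3 ·f
pos 30 'd': at 3 ·f
pos 31 'c': at 1 ·f
pos 32 'b': at 2  ** P0@[31:32]
pos 33 'd': at 3 ·f
pos 34 'c': at 1 ·f
pos 35 'b': at 2  ** P0@[34:35]
pos 36 'a': at 8 ·f  ** P2@[36:36]
pos 37 'a': at 8 ·f  ** P2@[37:37]
pos 38 'a': at 8 ·f  ** P2@[38:38]
pos 39 'd': at 3 ·f
pos 40 'b': at 4
pos 41 'c': at 5
pos 42 'd': at 6
pos 43 'd': at 7  ** P1@[39:43],P3@[40:43]
pos 44 'c': at 1 ·f
pos 45 'b': at 2  ** P0@[44:45]
pos 46 'd': at 3 ·f
pos 47 'd': at 3 ·f
pos 48 'a': at 8 ·f  ** P2@[48:48]
pos 49 'd': at 3 ·f
pos 50 'c': at 1 ·f
pos 51 'b': at 2  ** P0@[50:51]
pos 52 'a': at 8 ·f  ** P2@[52:52]
pos 53 'a': at 8 ·f  ** P2@[53:53]
pos 54 'a': at 8 ·f  ** P2@[54:54]
pos 55 'a': at 8 ·f  ** P2@[55:55]
pos 56 'c': at 1 ·f
pos 57 'd': at 3 ·f
pos 58 'b': at 4
pos 59 'c': at 5
pos 60 'd': at 6
pos 61 'd': at 7  ** P1@[57:61],P3@[58:61]
pos 62 'd': at 3 ·f
pos 63 'a': at 8 ·f  ** P2@[63:63]
pos 64 'c': at 1 ·f
pos 65 'b': at 2  ** P0@[64:65]
pos 66 'b': at 9 ·f
pos 67 'c': at 10
pos 68 'b': at 2 ·f  ** P0@[67:68]
pos 69 'a': at 8 ·f  ** P2@[69:69]
pos 70 'b': at 9 ·f

Result: [[1,0],[2,2],[6,3],[7,2],[12,1],[12,3],[14,2],[19,1],[19,3],[20,2],[21,2],[22,2],[23,2],[25,0],[27,0],[28,2],[32,0],[35,0],[36,2],[37,2],[38,2],[43,1],[43,3],[45,0],[48,2],[51,0],[52,2],[53,2],[54,2],[55,2],[61,1],[61,3],[63,2],[65,0],[68,0],[69,2]]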